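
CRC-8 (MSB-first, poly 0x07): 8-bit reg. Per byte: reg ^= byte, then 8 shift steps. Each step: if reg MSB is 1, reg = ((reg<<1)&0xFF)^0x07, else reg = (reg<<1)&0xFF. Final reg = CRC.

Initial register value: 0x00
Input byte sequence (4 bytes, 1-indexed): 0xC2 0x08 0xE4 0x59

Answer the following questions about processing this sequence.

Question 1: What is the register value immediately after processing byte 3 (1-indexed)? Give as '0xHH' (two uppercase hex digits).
Answer: 0x41

Derivation:
After byte 1 (0xC2): reg=0x40
After byte 2 (0x08): reg=0xFF
After byte 3 (0xE4): reg=0x41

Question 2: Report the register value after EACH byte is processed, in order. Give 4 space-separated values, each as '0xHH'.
0x40 0xFF 0x41 0x48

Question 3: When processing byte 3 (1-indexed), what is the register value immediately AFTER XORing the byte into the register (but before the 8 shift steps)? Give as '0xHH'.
Answer: 0x1B

Derivation:
Register before byte 3: 0xFF
Byte 3: 0xE4
0xFF XOR 0xE4 = 0x1B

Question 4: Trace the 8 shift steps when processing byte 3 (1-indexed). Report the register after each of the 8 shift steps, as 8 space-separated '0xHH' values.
Answer: 0x36 0x6C 0xD8 0xB7 0x69 0xD2 0xA3 0x41

Derivation:
After byte 1 (0xC2): reg=0x40
After byte 2 (0x08): reg=0xFF
Register before byte 3: 0xFF
After XOR with byte 0xE4: 0x1B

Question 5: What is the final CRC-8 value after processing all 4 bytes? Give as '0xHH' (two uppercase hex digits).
Answer: 0x48

Derivation:
After byte 1 (0xC2): reg=0x40
After byte 2 (0x08): reg=0xFF
After byte 3 (0xE4): reg=0x41
After byte 4 (0x59): reg=0x48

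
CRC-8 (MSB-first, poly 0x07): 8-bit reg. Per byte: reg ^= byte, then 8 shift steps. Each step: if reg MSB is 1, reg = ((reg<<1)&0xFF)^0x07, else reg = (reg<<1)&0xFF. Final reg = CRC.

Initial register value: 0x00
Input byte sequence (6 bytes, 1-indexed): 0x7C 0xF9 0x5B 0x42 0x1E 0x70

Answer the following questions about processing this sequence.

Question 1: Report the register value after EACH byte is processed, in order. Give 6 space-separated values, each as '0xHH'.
0x73 0xBF 0xB2 0xDE 0x4E 0xBA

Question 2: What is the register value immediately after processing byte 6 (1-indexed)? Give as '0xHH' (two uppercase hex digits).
Answer: 0xBA

Derivation:
After byte 1 (0x7C): reg=0x73
After byte 2 (0xF9): reg=0xBF
After byte 3 (0x5B): reg=0xB2
After byte 4 (0x42): reg=0xDE
After byte 5 (0x1E): reg=0x4E
After byte 6 (0x70): reg=0xBA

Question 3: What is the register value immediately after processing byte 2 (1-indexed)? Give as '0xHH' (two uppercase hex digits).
Answer: 0xBF

Derivation:
After byte 1 (0x7C): reg=0x73
After byte 2 (0xF9): reg=0xBF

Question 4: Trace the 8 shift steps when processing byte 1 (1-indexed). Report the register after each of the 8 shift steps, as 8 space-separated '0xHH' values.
Answer: 0xF8 0xF7 0xE9 0xD5 0xAD 0x5D 0xBA 0x73

Derivation:
Register before byte 1: 0x00
After XOR with byte 0x7C: 0x7C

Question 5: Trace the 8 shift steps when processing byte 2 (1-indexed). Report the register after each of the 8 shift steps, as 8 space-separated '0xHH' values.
After byte 1 (0x7C): reg=0x73
Register before byte 2: 0x73
After XOR with byte 0xF9: 0x8A

Answer: 0x13 0x26 0x4C 0x98 0x37 0x6E 0xDC 0xBF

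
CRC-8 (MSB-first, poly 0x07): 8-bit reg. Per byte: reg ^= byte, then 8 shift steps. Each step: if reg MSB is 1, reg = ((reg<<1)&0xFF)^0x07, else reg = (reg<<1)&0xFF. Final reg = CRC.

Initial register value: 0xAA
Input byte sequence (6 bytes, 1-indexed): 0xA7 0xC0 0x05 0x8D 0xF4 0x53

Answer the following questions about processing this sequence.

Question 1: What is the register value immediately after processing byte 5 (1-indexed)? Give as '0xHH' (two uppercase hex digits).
After byte 1 (0xA7): reg=0x23
After byte 2 (0xC0): reg=0xA7
After byte 3 (0x05): reg=0x67
After byte 4 (0x8D): reg=0x98
After byte 5 (0xF4): reg=0x03

Answer: 0x03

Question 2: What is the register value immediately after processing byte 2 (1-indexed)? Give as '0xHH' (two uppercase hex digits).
Answer: 0xA7

Derivation:
After byte 1 (0xA7): reg=0x23
After byte 2 (0xC0): reg=0xA7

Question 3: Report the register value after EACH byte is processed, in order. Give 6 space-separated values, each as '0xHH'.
0x23 0xA7 0x67 0x98 0x03 0xB7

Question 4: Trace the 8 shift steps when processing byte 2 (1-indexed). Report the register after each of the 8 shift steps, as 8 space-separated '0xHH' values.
Answer: 0xC1 0x85 0x0D 0x1A 0x34 0x68 0xD0 0xA7

Derivation:
After byte 1 (0xA7): reg=0x23
Register before byte 2: 0x23
After XOR with byte 0xC0: 0xE3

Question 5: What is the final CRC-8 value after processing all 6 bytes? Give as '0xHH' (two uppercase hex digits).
Answer: 0xB7

Derivation:
After byte 1 (0xA7): reg=0x23
After byte 2 (0xC0): reg=0xA7
After byte 3 (0x05): reg=0x67
After byte 4 (0x8D): reg=0x98
After byte 5 (0xF4): reg=0x03
After byte 6 (0x53): reg=0xB7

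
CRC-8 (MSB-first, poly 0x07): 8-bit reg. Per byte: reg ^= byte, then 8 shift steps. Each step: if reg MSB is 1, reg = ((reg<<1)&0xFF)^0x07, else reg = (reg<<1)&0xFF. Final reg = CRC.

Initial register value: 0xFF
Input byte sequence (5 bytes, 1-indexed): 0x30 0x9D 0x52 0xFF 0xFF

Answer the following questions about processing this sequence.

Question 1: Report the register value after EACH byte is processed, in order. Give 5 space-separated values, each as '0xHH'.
0x63 0xF4 0x7B 0x95 0x11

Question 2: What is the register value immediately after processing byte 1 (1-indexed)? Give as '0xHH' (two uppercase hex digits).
Answer: 0x63

Derivation:
After byte 1 (0x30): reg=0x63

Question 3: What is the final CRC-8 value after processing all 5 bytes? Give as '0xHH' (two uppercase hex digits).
After byte 1 (0x30): reg=0x63
After byte 2 (0x9D): reg=0xF4
After byte 3 (0x52): reg=0x7B
After byte 4 (0xFF): reg=0x95
After byte 5 (0xFF): reg=0x11

Answer: 0x11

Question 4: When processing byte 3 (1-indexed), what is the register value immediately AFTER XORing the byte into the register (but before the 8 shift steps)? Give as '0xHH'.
Register before byte 3: 0xF4
Byte 3: 0x52
0xF4 XOR 0x52 = 0xA6

Answer: 0xA6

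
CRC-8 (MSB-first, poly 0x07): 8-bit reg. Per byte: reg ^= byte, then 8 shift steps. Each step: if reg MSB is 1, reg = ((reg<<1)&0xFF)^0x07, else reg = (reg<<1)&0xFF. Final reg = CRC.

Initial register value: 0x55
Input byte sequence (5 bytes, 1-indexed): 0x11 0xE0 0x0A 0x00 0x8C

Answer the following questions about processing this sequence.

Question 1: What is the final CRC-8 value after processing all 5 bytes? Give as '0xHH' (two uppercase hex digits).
Answer: 0x09

Derivation:
After byte 1 (0x11): reg=0xDB
After byte 2 (0xE0): reg=0xA1
After byte 3 (0x0A): reg=0x58
After byte 4 (0x00): reg=0x8F
After byte 5 (0x8C): reg=0x09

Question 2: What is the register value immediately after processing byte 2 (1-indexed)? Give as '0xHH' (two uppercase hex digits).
Answer: 0xA1

Derivation:
After byte 1 (0x11): reg=0xDB
After byte 2 (0xE0): reg=0xA1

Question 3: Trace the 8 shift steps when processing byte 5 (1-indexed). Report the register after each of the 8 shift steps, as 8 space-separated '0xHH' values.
After byte 1 (0x11): reg=0xDB
After byte 2 (0xE0): reg=0xA1
After byte 3 (0x0A): reg=0x58
After byte 4 (0x00): reg=0x8F
Register before byte 5: 0x8F
After XOR with byte 0x8C: 0x03

Answer: 0x06 0x0C 0x18 0x30 0x60 0xC0 0x87 0x09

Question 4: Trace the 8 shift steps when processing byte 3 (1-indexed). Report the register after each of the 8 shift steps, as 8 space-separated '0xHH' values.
After byte 1 (0x11): reg=0xDB
After byte 2 (0xE0): reg=0xA1
Register before byte 3: 0xA1
After XOR with byte 0x0A: 0xAB

Answer: 0x51 0xA2 0x43 0x86 0x0B 0x16 0x2C 0x58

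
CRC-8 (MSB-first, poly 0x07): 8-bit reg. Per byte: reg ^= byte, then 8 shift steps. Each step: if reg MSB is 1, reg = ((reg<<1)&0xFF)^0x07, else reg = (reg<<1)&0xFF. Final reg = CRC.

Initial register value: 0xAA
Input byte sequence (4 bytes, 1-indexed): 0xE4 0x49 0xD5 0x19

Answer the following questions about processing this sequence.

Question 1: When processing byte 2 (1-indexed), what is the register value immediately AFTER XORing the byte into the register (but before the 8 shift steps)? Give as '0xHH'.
Answer: 0xA4

Derivation:
Register before byte 2: 0xED
Byte 2: 0x49
0xED XOR 0x49 = 0xA4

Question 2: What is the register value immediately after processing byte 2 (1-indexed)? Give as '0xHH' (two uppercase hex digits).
Answer: 0x75

Derivation:
After byte 1 (0xE4): reg=0xED
After byte 2 (0x49): reg=0x75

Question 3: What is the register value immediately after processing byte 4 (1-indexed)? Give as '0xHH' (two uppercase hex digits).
After byte 1 (0xE4): reg=0xED
After byte 2 (0x49): reg=0x75
After byte 3 (0xD5): reg=0x69
After byte 4 (0x19): reg=0x57

Answer: 0x57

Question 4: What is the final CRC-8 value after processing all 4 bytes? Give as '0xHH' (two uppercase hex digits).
Answer: 0x57

Derivation:
After byte 1 (0xE4): reg=0xED
After byte 2 (0x49): reg=0x75
After byte 3 (0xD5): reg=0x69
After byte 4 (0x19): reg=0x57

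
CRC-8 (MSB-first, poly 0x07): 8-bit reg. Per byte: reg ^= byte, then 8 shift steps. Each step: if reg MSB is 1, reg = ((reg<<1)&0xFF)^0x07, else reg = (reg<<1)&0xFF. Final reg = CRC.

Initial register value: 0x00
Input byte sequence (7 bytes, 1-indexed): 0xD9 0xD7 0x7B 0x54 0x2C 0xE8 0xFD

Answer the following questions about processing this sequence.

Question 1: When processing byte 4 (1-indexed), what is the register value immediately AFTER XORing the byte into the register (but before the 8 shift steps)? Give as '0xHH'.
Register before byte 4: 0xA2
Byte 4: 0x54
0xA2 XOR 0x54 = 0xF6

Answer: 0xF6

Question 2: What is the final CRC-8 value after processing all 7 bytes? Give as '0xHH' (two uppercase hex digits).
Answer: 0xD8

Derivation:
After byte 1 (0xD9): reg=0x01
After byte 2 (0xD7): reg=0x2C
After byte 3 (0x7B): reg=0xA2
After byte 4 (0x54): reg=0xCC
After byte 5 (0x2C): reg=0xAE
After byte 6 (0xE8): reg=0xD5
After byte 7 (0xFD): reg=0xD8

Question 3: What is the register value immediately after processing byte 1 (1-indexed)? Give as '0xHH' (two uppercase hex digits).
Answer: 0x01

Derivation:
After byte 1 (0xD9): reg=0x01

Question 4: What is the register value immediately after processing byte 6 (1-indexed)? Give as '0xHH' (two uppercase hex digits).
Answer: 0xD5

Derivation:
After byte 1 (0xD9): reg=0x01
After byte 2 (0xD7): reg=0x2C
After byte 3 (0x7B): reg=0xA2
After byte 4 (0x54): reg=0xCC
After byte 5 (0x2C): reg=0xAE
After byte 6 (0xE8): reg=0xD5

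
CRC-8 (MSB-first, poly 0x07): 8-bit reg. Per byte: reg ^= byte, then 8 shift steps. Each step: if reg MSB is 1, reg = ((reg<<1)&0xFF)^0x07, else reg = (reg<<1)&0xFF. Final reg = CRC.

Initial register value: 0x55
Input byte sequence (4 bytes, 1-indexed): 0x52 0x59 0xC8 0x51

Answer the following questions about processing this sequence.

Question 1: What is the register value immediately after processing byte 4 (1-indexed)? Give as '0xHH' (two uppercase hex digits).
Answer: 0x89

Derivation:
After byte 1 (0x52): reg=0x15
After byte 2 (0x59): reg=0xE3
After byte 3 (0xC8): reg=0xD1
After byte 4 (0x51): reg=0x89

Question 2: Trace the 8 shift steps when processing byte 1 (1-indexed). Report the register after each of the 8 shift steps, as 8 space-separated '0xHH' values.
Register before byte 1: 0x55
After XOR with byte 0x52: 0x07

Answer: 0x0E 0x1C 0x38 0x70 0xE0 0xC7 0x89 0x15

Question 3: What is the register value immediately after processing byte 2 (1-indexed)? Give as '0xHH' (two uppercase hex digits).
After byte 1 (0x52): reg=0x15
After byte 2 (0x59): reg=0xE3

Answer: 0xE3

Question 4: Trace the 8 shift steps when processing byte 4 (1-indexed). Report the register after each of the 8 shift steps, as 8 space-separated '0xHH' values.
After byte 1 (0x52): reg=0x15
After byte 2 (0x59): reg=0xE3
After byte 3 (0xC8): reg=0xD1
Register before byte 4: 0xD1
After XOR with byte 0x51: 0x80

Answer: 0x07 0x0E 0x1C 0x38 0x70 0xE0 0xC7 0x89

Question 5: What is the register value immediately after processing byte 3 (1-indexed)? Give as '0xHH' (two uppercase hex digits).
Answer: 0xD1

Derivation:
After byte 1 (0x52): reg=0x15
After byte 2 (0x59): reg=0xE3
After byte 3 (0xC8): reg=0xD1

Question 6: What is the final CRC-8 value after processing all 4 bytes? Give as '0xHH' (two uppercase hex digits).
After byte 1 (0x52): reg=0x15
After byte 2 (0x59): reg=0xE3
After byte 3 (0xC8): reg=0xD1
After byte 4 (0x51): reg=0x89

Answer: 0x89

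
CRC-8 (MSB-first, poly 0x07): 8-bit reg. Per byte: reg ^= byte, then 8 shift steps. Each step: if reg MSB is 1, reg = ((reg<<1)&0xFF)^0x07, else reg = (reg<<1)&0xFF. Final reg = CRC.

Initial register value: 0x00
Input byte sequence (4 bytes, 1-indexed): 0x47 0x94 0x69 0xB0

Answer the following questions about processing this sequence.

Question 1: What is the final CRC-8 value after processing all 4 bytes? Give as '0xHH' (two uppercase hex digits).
Answer: 0xAA

Derivation:
After byte 1 (0x47): reg=0xD2
After byte 2 (0x94): reg=0xD5
After byte 3 (0x69): reg=0x3D
After byte 4 (0xB0): reg=0xAA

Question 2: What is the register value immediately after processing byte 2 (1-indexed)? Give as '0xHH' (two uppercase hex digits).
After byte 1 (0x47): reg=0xD2
After byte 2 (0x94): reg=0xD5

Answer: 0xD5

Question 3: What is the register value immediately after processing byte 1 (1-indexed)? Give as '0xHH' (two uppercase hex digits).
Answer: 0xD2

Derivation:
After byte 1 (0x47): reg=0xD2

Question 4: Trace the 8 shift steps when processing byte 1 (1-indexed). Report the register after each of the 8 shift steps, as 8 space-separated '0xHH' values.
Answer: 0x8E 0x1B 0x36 0x6C 0xD8 0xB7 0x69 0xD2

Derivation:
Register before byte 1: 0x00
After XOR with byte 0x47: 0x47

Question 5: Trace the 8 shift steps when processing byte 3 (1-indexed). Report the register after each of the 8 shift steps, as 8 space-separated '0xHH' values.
Answer: 0x7F 0xFE 0xFB 0xF1 0xE5 0xCD 0x9D 0x3D

Derivation:
After byte 1 (0x47): reg=0xD2
After byte 2 (0x94): reg=0xD5
Register before byte 3: 0xD5
After XOR with byte 0x69: 0xBC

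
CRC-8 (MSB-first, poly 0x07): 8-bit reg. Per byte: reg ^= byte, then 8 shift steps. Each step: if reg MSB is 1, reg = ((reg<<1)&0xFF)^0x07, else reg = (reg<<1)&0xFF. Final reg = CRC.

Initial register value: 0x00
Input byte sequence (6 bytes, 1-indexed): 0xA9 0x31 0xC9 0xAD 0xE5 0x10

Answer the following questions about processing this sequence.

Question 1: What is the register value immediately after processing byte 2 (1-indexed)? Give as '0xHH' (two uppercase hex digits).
Answer: 0x32

Derivation:
After byte 1 (0xA9): reg=0x56
After byte 2 (0x31): reg=0x32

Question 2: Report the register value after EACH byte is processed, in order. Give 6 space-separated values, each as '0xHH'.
0x56 0x32 0xEF 0xC9 0xC4 0x22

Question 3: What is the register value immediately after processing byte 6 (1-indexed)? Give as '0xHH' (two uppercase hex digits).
Answer: 0x22

Derivation:
After byte 1 (0xA9): reg=0x56
After byte 2 (0x31): reg=0x32
After byte 3 (0xC9): reg=0xEF
After byte 4 (0xAD): reg=0xC9
After byte 5 (0xE5): reg=0xC4
After byte 6 (0x10): reg=0x22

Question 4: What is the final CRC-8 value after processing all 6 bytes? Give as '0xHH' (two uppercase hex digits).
Answer: 0x22

Derivation:
After byte 1 (0xA9): reg=0x56
After byte 2 (0x31): reg=0x32
After byte 3 (0xC9): reg=0xEF
After byte 4 (0xAD): reg=0xC9
After byte 5 (0xE5): reg=0xC4
After byte 6 (0x10): reg=0x22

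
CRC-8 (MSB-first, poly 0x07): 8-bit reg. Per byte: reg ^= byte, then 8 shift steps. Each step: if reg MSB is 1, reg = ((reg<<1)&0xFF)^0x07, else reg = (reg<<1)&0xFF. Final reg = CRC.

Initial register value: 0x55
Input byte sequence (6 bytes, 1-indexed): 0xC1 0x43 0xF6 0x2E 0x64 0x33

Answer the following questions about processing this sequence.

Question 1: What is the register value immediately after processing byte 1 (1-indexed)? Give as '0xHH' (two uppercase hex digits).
Answer: 0xE5

Derivation:
After byte 1 (0xC1): reg=0xE5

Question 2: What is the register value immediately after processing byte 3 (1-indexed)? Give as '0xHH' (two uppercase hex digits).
Answer: 0xAA

Derivation:
After byte 1 (0xC1): reg=0xE5
After byte 2 (0x43): reg=0x7B
After byte 3 (0xF6): reg=0xAA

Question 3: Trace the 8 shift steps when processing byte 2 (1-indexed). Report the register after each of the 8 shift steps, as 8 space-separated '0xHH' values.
Answer: 0x4B 0x96 0x2B 0x56 0xAC 0x5F 0xBE 0x7B

Derivation:
After byte 1 (0xC1): reg=0xE5
Register before byte 2: 0xE5
After XOR with byte 0x43: 0xA6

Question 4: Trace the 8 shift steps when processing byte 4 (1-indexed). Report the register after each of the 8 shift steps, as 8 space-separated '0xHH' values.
After byte 1 (0xC1): reg=0xE5
After byte 2 (0x43): reg=0x7B
After byte 3 (0xF6): reg=0xAA
Register before byte 4: 0xAA
After XOR with byte 0x2E: 0x84

Answer: 0x0F 0x1E 0x3C 0x78 0xF0 0xE7 0xC9 0x95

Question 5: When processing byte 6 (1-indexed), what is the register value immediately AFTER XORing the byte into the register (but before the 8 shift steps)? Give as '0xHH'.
Answer: 0xEA

Derivation:
Register before byte 6: 0xD9
Byte 6: 0x33
0xD9 XOR 0x33 = 0xEA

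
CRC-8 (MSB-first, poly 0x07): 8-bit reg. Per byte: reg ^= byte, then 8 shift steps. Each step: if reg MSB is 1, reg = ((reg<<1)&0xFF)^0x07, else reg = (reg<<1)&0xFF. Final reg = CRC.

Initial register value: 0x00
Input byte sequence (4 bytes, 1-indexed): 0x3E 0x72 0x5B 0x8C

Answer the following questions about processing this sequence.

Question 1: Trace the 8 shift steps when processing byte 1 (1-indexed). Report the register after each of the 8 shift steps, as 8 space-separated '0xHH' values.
Answer: 0x7C 0xF8 0xF7 0xE9 0xD5 0xAD 0x5D 0xBA

Derivation:
Register before byte 1: 0x00
After XOR with byte 0x3E: 0x3E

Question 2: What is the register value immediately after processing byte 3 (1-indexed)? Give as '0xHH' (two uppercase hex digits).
Answer: 0xC3

Derivation:
After byte 1 (0x3E): reg=0xBA
After byte 2 (0x72): reg=0x76
After byte 3 (0x5B): reg=0xC3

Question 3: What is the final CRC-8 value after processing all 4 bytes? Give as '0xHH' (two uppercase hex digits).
Answer: 0xEA

Derivation:
After byte 1 (0x3E): reg=0xBA
After byte 2 (0x72): reg=0x76
After byte 3 (0x5B): reg=0xC3
After byte 4 (0x8C): reg=0xEA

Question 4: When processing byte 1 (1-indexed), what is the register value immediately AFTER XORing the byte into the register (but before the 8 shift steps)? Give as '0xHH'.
Register before byte 1: 0x00
Byte 1: 0x3E
0x00 XOR 0x3E = 0x3E

Answer: 0x3E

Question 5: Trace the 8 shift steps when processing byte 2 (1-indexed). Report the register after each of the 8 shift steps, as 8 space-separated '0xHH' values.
Answer: 0x97 0x29 0x52 0xA4 0x4F 0x9E 0x3B 0x76

Derivation:
After byte 1 (0x3E): reg=0xBA
Register before byte 2: 0xBA
After XOR with byte 0x72: 0xC8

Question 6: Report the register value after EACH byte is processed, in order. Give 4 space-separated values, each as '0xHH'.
0xBA 0x76 0xC3 0xEA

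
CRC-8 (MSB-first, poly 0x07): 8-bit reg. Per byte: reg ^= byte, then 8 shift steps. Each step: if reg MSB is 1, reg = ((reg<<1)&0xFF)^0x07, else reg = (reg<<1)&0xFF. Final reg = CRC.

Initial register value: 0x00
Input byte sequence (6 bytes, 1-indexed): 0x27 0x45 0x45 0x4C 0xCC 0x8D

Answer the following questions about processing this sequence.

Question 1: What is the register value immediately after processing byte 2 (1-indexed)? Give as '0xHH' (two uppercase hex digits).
Answer: 0x19

Derivation:
After byte 1 (0x27): reg=0xF5
After byte 2 (0x45): reg=0x19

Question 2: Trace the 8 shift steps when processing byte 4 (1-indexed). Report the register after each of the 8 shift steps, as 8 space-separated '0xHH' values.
After byte 1 (0x27): reg=0xF5
After byte 2 (0x45): reg=0x19
After byte 3 (0x45): reg=0x93
Register before byte 4: 0x93
After XOR with byte 0x4C: 0xDF

Answer: 0xB9 0x75 0xEA 0xD3 0xA1 0x45 0x8A 0x13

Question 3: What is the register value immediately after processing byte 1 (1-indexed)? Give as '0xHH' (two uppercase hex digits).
After byte 1 (0x27): reg=0xF5

Answer: 0xF5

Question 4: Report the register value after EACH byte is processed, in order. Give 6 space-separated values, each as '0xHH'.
0xF5 0x19 0x93 0x13 0x13 0xD3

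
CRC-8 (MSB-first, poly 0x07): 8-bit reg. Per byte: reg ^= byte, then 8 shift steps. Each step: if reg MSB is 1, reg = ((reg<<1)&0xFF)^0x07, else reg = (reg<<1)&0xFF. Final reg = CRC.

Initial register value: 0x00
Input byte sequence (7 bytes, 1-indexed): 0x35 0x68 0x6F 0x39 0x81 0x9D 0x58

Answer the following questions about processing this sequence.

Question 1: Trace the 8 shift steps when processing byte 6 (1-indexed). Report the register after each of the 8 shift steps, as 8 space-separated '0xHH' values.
After byte 1 (0x35): reg=0x8B
After byte 2 (0x68): reg=0xA7
After byte 3 (0x6F): reg=0x76
After byte 4 (0x39): reg=0xEA
After byte 5 (0x81): reg=0x16
Register before byte 6: 0x16
After XOR with byte 0x9D: 0x8B

Answer: 0x11 0x22 0x44 0x88 0x17 0x2E 0x5C 0xB8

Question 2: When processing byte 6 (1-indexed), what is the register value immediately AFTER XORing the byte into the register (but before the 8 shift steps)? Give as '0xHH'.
Register before byte 6: 0x16
Byte 6: 0x9D
0x16 XOR 0x9D = 0x8B

Answer: 0x8B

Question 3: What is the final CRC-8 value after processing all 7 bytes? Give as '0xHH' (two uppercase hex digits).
Answer: 0xAE

Derivation:
After byte 1 (0x35): reg=0x8B
After byte 2 (0x68): reg=0xA7
After byte 3 (0x6F): reg=0x76
After byte 4 (0x39): reg=0xEA
After byte 5 (0x81): reg=0x16
After byte 6 (0x9D): reg=0xB8
After byte 7 (0x58): reg=0xAE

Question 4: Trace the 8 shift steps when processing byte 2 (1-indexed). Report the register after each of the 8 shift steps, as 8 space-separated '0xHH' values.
After byte 1 (0x35): reg=0x8B
Register before byte 2: 0x8B
After XOR with byte 0x68: 0xE3

Answer: 0xC1 0x85 0x0D 0x1A 0x34 0x68 0xD0 0xA7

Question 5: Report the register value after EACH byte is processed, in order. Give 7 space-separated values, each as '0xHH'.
0x8B 0xA7 0x76 0xEA 0x16 0xB8 0xAE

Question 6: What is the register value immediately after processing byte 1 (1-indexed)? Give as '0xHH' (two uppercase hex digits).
After byte 1 (0x35): reg=0x8B

Answer: 0x8B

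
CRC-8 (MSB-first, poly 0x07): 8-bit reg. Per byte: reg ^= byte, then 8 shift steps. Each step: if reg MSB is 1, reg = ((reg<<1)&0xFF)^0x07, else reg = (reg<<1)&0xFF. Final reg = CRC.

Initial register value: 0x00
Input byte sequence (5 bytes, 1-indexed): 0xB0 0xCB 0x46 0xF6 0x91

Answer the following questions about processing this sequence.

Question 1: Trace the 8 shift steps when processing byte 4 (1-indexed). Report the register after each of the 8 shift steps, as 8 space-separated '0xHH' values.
After byte 1 (0xB0): reg=0x19
After byte 2 (0xCB): reg=0x30
After byte 3 (0x46): reg=0x45
Register before byte 4: 0x45
After XOR with byte 0xF6: 0xB3

Answer: 0x61 0xC2 0x83 0x01 0x02 0x04 0x08 0x10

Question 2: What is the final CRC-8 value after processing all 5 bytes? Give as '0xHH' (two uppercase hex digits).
Answer: 0x8E

Derivation:
After byte 1 (0xB0): reg=0x19
After byte 2 (0xCB): reg=0x30
After byte 3 (0x46): reg=0x45
After byte 4 (0xF6): reg=0x10
After byte 5 (0x91): reg=0x8E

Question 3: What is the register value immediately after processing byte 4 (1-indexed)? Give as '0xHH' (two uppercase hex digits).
Answer: 0x10

Derivation:
After byte 1 (0xB0): reg=0x19
After byte 2 (0xCB): reg=0x30
After byte 3 (0x46): reg=0x45
After byte 4 (0xF6): reg=0x10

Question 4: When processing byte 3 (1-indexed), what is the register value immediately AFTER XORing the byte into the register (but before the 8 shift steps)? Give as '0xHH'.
Answer: 0x76

Derivation:
Register before byte 3: 0x30
Byte 3: 0x46
0x30 XOR 0x46 = 0x76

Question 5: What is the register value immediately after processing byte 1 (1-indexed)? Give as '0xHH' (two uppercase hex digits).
After byte 1 (0xB0): reg=0x19

Answer: 0x19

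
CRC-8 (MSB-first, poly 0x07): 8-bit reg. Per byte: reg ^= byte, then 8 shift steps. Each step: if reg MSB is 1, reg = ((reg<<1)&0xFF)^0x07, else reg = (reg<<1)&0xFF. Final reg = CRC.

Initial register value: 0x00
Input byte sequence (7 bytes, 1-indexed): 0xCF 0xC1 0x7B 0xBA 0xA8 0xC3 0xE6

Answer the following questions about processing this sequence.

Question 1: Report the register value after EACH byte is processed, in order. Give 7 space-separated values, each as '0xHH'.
0x63 0x67 0x54 0x84 0xC4 0x15 0xD7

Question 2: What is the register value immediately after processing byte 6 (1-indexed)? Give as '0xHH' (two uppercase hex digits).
Answer: 0x15

Derivation:
After byte 1 (0xCF): reg=0x63
After byte 2 (0xC1): reg=0x67
After byte 3 (0x7B): reg=0x54
After byte 4 (0xBA): reg=0x84
After byte 5 (0xA8): reg=0xC4
After byte 6 (0xC3): reg=0x15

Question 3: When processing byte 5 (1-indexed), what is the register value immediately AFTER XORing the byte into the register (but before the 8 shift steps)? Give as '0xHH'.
Register before byte 5: 0x84
Byte 5: 0xA8
0x84 XOR 0xA8 = 0x2C

Answer: 0x2C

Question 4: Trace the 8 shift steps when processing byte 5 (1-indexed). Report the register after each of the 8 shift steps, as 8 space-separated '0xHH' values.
After byte 1 (0xCF): reg=0x63
After byte 2 (0xC1): reg=0x67
After byte 3 (0x7B): reg=0x54
After byte 4 (0xBA): reg=0x84
Register before byte 5: 0x84
After XOR with byte 0xA8: 0x2C

Answer: 0x58 0xB0 0x67 0xCE 0x9B 0x31 0x62 0xC4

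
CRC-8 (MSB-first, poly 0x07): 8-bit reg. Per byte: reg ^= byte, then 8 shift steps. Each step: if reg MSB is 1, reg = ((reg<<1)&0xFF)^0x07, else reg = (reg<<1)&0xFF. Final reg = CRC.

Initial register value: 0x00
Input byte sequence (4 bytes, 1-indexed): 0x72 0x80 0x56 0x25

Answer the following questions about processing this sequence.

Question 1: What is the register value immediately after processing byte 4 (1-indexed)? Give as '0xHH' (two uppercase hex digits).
Answer: 0x9C

Derivation:
After byte 1 (0x72): reg=0x59
After byte 2 (0x80): reg=0x01
After byte 3 (0x56): reg=0xA2
After byte 4 (0x25): reg=0x9C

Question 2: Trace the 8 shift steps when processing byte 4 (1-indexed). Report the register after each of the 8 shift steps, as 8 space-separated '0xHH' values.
After byte 1 (0x72): reg=0x59
After byte 2 (0x80): reg=0x01
After byte 3 (0x56): reg=0xA2
Register before byte 4: 0xA2
After XOR with byte 0x25: 0x87

Answer: 0x09 0x12 0x24 0x48 0x90 0x27 0x4E 0x9C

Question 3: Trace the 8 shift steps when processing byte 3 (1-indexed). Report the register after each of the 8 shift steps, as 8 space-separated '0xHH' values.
After byte 1 (0x72): reg=0x59
After byte 2 (0x80): reg=0x01
Register before byte 3: 0x01
After XOR with byte 0x56: 0x57

Answer: 0xAE 0x5B 0xB6 0x6B 0xD6 0xAB 0x51 0xA2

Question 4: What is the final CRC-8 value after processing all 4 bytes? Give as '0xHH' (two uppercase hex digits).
After byte 1 (0x72): reg=0x59
After byte 2 (0x80): reg=0x01
After byte 3 (0x56): reg=0xA2
After byte 4 (0x25): reg=0x9C

Answer: 0x9C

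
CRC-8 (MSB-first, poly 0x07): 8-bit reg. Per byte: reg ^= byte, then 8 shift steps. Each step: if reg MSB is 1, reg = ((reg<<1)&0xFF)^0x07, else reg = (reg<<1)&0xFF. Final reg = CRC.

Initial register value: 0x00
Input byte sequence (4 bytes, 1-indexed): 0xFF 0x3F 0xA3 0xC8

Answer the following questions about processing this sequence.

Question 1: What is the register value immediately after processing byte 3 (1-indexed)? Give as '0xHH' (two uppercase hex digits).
After byte 1 (0xFF): reg=0xF3
After byte 2 (0x3F): reg=0x6A
After byte 3 (0xA3): reg=0x71

Answer: 0x71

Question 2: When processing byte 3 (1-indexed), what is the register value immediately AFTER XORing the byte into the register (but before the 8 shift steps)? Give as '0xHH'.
Register before byte 3: 0x6A
Byte 3: 0xA3
0x6A XOR 0xA3 = 0xC9

Answer: 0xC9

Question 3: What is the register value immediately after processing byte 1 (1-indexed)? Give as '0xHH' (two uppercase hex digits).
After byte 1 (0xFF): reg=0xF3

Answer: 0xF3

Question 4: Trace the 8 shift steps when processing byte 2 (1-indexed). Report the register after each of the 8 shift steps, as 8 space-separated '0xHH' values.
After byte 1 (0xFF): reg=0xF3
Register before byte 2: 0xF3
After XOR with byte 0x3F: 0xCC

Answer: 0x9F 0x39 0x72 0xE4 0xCF 0x99 0x35 0x6A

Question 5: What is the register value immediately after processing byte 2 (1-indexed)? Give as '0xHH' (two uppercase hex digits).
After byte 1 (0xFF): reg=0xF3
After byte 2 (0x3F): reg=0x6A

Answer: 0x6A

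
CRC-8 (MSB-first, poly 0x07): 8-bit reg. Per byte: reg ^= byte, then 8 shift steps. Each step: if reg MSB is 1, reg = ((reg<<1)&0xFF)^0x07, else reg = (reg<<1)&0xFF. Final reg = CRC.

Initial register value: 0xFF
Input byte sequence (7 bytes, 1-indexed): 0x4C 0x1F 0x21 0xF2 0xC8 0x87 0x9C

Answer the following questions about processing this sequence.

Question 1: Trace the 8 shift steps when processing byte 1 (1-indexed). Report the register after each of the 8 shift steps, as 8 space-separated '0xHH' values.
Answer: 0x61 0xC2 0x83 0x01 0x02 0x04 0x08 0x10

Derivation:
Register before byte 1: 0xFF
After XOR with byte 0x4C: 0xB3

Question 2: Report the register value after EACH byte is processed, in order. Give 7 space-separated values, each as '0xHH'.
0x10 0x2D 0x24 0x2C 0xB2 0x8B 0x65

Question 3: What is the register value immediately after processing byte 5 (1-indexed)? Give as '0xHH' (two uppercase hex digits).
Answer: 0xB2

Derivation:
After byte 1 (0x4C): reg=0x10
After byte 2 (0x1F): reg=0x2D
After byte 3 (0x21): reg=0x24
After byte 4 (0xF2): reg=0x2C
After byte 5 (0xC8): reg=0xB2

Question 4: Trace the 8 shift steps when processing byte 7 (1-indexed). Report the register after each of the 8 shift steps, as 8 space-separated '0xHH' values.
Answer: 0x2E 0x5C 0xB8 0x77 0xEE 0xDB 0xB1 0x65

Derivation:
After byte 1 (0x4C): reg=0x10
After byte 2 (0x1F): reg=0x2D
After byte 3 (0x21): reg=0x24
After byte 4 (0xF2): reg=0x2C
After byte 5 (0xC8): reg=0xB2
After byte 6 (0x87): reg=0x8B
Register before byte 7: 0x8B
After XOR with byte 0x9C: 0x17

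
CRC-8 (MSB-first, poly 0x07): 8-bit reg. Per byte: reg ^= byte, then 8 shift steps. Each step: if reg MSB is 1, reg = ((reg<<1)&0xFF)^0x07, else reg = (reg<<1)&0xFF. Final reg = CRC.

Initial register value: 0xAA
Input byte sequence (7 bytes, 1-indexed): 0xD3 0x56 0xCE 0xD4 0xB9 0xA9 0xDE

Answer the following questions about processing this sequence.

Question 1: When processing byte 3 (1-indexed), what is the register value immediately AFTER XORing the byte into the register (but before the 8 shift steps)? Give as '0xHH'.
Answer: 0x74

Derivation:
Register before byte 3: 0xBA
Byte 3: 0xCE
0xBA XOR 0xCE = 0x74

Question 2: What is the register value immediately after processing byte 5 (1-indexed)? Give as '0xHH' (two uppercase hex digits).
After byte 1 (0xD3): reg=0x68
After byte 2 (0x56): reg=0xBA
After byte 3 (0xCE): reg=0x4B
After byte 4 (0xD4): reg=0xD4
After byte 5 (0xB9): reg=0x04

Answer: 0x04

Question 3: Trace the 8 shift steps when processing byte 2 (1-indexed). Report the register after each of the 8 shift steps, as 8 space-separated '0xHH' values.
Answer: 0x7C 0xF8 0xF7 0xE9 0xD5 0xAD 0x5D 0xBA

Derivation:
After byte 1 (0xD3): reg=0x68
Register before byte 2: 0x68
After XOR with byte 0x56: 0x3E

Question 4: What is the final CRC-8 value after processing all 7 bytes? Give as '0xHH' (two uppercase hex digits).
Answer: 0xE5

Derivation:
After byte 1 (0xD3): reg=0x68
After byte 2 (0x56): reg=0xBA
After byte 3 (0xCE): reg=0x4B
After byte 4 (0xD4): reg=0xD4
After byte 5 (0xB9): reg=0x04
After byte 6 (0xA9): reg=0x4A
After byte 7 (0xDE): reg=0xE5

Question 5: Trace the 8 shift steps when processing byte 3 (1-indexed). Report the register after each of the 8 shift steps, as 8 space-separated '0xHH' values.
After byte 1 (0xD3): reg=0x68
After byte 2 (0x56): reg=0xBA
Register before byte 3: 0xBA
After XOR with byte 0xCE: 0x74

Answer: 0xE8 0xD7 0xA9 0x55 0xAA 0x53 0xA6 0x4B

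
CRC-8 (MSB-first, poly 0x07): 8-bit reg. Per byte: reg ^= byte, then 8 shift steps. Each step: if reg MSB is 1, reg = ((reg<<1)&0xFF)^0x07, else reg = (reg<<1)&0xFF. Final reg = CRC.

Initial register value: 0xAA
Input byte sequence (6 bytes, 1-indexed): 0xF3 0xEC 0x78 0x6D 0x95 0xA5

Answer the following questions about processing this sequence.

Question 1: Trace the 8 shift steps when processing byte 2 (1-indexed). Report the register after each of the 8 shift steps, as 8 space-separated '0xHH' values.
After byte 1 (0xF3): reg=0x88
Register before byte 2: 0x88
After XOR with byte 0xEC: 0x64

Answer: 0xC8 0x97 0x29 0x52 0xA4 0x4F 0x9E 0x3B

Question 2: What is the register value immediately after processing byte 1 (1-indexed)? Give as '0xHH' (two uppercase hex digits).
After byte 1 (0xF3): reg=0x88

Answer: 0x88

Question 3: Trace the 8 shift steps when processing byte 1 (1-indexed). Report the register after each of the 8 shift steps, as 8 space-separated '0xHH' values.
Answer: 0xB2 0x63 0xC6 0x8B 0x11 0x22 0x44 0x88

Derivation:
Register before byte 1: 0xAA
After XOR with byte 0xF3: 0x59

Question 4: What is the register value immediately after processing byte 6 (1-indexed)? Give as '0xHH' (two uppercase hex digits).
After byte 1 (0xF3): reg=0x88
After byte 2 (0xEC): reg=0x3B
After byte 3 (0x78): reg=0xCE
After byte 4 (0x6D): reg=0x60
After byte 5 (0x95): reg=0xC5
After byte 6 (0xA5): reg=0x27

Answer: 0x27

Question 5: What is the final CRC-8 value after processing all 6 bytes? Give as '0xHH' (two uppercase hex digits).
Answer: 0x27

Derivation:
After byte 1 (0xF3): reg=0x88
After byte 2 (0xEC): reg=0x3B
After byte 3 (0x78): reg=0xCE
After byte 4 (0x6D): reg=0x60
After byte 5 (0x95): reg=0xC5
After byte 6 (0xA5): reg=0x27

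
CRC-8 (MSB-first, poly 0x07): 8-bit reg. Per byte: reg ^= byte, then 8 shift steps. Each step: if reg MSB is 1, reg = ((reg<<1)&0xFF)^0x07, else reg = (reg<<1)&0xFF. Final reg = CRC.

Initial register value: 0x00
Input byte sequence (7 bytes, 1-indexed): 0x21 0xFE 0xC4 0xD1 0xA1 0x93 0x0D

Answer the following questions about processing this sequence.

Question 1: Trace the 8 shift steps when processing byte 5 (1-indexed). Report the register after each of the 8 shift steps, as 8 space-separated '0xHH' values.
Answer: 0x75 0xEA 0xD3 0xA1 0x45 0x8A 0x13 0x26

Derivation:
After byte 1 (0x21): reg=0xE7
After byte 2 (0xFE): reg=0x4F
After byte 3 (0xC4): reg=0xB8
After byte 4 (0xD1): reg=0x18
Register before byte 5: 0x18
After XOR with byte 0xA1: 0xB9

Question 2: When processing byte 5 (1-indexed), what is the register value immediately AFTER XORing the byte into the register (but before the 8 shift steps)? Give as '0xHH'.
Register before byte 5: 0x18
Byte 5: 0xA1
0x18 XOR 0xA1 = 0xB9

Answer: 0xB9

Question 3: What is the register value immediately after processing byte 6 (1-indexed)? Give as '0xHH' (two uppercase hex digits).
After byte 1 (0x21): reg=0xE7
After byte 2 (0xFE): reg=0x4F
After byte 3 (0xC4): reg=0xB8
After byte 4 (0xD1): reg=0x18
After byte 5 (0xA1): reg=0x26
After byte 6 (0x93): reg=0x02

Answer: 0x02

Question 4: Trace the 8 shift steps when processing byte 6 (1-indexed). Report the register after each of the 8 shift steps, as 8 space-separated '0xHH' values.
After byte 1 (0x21): reg=0xE7
After byte 2 (0xFE): reg=0x4F
After byte 3 (0xC4): reg=0xB8
After byte 4 (0xD1): reg=0x18
After byte 5 (0xA1): reg=0x26
Register before byte 6: 0x26
After XOR with byte 0x93: 0xB5

Answer: 0x6D 0xDA 0xB3 0x61 0xC2 0x83 0x01 0x02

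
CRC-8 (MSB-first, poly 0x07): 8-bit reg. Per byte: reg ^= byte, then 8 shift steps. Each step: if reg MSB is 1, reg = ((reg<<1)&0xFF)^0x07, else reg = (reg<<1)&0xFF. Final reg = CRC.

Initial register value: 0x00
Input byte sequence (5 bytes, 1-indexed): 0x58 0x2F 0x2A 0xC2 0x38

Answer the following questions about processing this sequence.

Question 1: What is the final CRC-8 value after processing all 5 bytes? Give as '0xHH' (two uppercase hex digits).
After byte 1 (0x58): reg=0x8F
After byte 2 (0x2F): reg=0x69
After byte 3 (0x2A): reg=0xCE
After byte 4 (0xC2): reg=0x24
After byte 5 (0x38): reg=0x54

Answer: 0x54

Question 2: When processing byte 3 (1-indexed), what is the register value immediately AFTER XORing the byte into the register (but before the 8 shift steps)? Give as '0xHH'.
Register before byte 3: 0x69
Byte 3: 0x2A
0x69 XOR 0x2A = 0x43

Answer: 0x43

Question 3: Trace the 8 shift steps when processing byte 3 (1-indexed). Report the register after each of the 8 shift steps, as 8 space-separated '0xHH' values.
Answer: 0x86 0x0B 0x16 0x2C 0x58 0xB0 0x67 0xCE

Derivation:
After byte 1 (0x58): reg=0x8F
After byte 2 (0x2F): reg=0x69
Register before byte 3: 0x69
After XOR with byte 0x2A: 0x43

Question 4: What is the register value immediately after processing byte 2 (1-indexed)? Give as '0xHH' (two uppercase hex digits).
After byte 1 (0x58): reg=0x8F
After byte 2 (0x2F): reg=0x69

Answer: 0x69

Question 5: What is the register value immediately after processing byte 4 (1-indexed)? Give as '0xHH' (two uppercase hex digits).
After byte 1 (0x58): reg=0x8F
After byte 2 (0x2F): reg=0x69
After byte 3 (0x2A): reg=0xCE
After byte 4 (0xC2): reg=0x24

Answer: 0x24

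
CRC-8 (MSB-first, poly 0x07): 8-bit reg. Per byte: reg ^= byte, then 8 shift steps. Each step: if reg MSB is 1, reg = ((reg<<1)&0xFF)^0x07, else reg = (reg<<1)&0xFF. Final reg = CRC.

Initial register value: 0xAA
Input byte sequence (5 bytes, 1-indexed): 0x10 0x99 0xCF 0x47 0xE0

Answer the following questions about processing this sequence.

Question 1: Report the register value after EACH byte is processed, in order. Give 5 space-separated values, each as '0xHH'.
0x2F 0x0B 0x52 0x6B 0xB8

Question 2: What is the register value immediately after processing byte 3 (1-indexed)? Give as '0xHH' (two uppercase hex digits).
After byte 1 (0x10): reg=0x2F
After byte 2 (0x99): reg=0x0B
After byte 3 (0xCF): reg=0x52

Answer: 0x52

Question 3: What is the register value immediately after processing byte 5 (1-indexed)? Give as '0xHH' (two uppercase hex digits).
After byte 1 (0x10): reg=0x2F
After byte 2 (0x99): reg=0x0B
After byte 3 (0xCF): reg=0x52
After byte 4 (0x47): reg=0x6B
After byte 5 (0xE0): reg=0xB8

Answer: 0xB8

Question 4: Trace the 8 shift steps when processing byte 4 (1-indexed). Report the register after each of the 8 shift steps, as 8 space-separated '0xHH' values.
After byte 1 (0x10): reg=0x2F
After byte 2 (0x99): reg=0x0B
After byte 3 (0xCF): reg=0x52
Register before byte 4: 0x52
After XOR with byte 0x47: 0x15

Answer: 0x2A 0x54 0xA8 0x57 0xAE 0x5B 0xB6 0x6B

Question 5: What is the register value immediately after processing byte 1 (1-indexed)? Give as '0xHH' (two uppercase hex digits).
After byte 1 (0x10): reg=0x2F

Answer: 0x2F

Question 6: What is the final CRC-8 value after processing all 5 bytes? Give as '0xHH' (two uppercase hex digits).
After byte 1 (0x10): reg=0x2F
After byte 2 (0x99): reg=0x0B
After byte 3 (0xCF): reg=0x52
After byte 4 (0x47): reg=0x6B
After byte 5 (0xE0): reg=0xB8

Answer: 0xB8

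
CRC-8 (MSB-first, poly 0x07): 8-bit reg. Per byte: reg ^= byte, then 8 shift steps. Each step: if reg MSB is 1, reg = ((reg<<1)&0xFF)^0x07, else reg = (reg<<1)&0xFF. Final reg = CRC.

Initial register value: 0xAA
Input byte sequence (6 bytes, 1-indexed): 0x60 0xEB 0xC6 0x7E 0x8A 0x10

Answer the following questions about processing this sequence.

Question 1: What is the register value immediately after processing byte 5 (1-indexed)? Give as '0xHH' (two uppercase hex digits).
Answer: 0x57

Derivation:
After byte 1 (0x60): reg=0x78
After byte 2 (0xEB): reg=0xF0
After byte 3 (0xC6): reg=0x82
After byte 4 (0x7E): reg=0xFA
After byte 5 (0x8A): reg=0x57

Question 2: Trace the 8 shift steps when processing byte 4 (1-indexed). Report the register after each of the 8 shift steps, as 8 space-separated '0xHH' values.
Answer: 0xFF 0xF9 0xF5 0xED 0xDD 0xBD 0x7D 0xFA

Derivation:
After byte 1 (0x60): reg=0x78
After byte 2 (0xEB): reg=0xF0
After byte 3 (0xC6): reg=0x82
Register before byte 4: 0x82
After XOR with byte 0x7E: 0xFC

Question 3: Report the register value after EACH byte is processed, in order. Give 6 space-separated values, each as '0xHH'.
0x78 0xF0 0x82 0xFA 0x57 0xD2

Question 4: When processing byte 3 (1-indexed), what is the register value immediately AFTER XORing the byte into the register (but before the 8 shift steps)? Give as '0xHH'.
Answer: 0x36

Derivation:
Register before byte 3: 0xF0
Byte 3: 0xC6
0xF0 XOR 0xC6 = 0x36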